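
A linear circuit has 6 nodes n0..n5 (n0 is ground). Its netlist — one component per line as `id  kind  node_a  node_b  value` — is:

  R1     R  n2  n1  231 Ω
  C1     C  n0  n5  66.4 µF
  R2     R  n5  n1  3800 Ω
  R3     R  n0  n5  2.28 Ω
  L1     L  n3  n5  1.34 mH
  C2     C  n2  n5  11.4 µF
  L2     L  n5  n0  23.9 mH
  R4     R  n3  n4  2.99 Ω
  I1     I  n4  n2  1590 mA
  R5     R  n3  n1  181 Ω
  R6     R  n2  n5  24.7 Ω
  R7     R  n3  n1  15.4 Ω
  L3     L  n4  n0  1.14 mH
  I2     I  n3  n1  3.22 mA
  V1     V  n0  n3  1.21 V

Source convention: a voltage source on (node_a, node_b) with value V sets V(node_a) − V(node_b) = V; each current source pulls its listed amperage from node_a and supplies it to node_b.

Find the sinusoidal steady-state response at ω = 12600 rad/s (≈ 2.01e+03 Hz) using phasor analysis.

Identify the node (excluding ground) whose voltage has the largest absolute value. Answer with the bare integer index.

2

Element admittances at ω=12600 rad/s:
  Y(R1) = 0.004329+0.000j S between n2,n1
  Y(C1) = 0.000+0.8366j S between n0,n5
  Y(R2) = 0.0002632+0.000j S between n5,n1
  Y(R3) = 0.4386+0.000j S between n0,n5
  Y(L1) = 0.000-0.05923j S between n3,n5
  Y(C2) = 0.000+0.1436j S between n2,n5
  Y(L2) = 0.000-0.003321j S between n5,n0
  Y(R4) = 0.3344+0.000j S between n3,n4
  I1: injects 1.59 A into n2 (from n4)
  Y(R5) = 0.005525+0.000j S between n3,n1
  Y(R6) = 0.04049+0.000j S between n2,n5
  Y(R7) = 0.06494+0.000j S between n3,n1
  Y(L3) = 0.000-0.06962j S between n4,n0
  I2: injects 0.00322 A into n1 (from n3)
  V1: constraint V(n0)−V(n3) = 1.21
Assemble and solve the 6×6 MNA system:
  V(n1)=-0.8509-0.6683j  V(n2)=4.138-11.50j  V(n3)=-1.210+0.000j  V(n4)=-5.716-1.190j  V(n5)=0.9849-1.467j
  i(V1)=1.572+0.5751j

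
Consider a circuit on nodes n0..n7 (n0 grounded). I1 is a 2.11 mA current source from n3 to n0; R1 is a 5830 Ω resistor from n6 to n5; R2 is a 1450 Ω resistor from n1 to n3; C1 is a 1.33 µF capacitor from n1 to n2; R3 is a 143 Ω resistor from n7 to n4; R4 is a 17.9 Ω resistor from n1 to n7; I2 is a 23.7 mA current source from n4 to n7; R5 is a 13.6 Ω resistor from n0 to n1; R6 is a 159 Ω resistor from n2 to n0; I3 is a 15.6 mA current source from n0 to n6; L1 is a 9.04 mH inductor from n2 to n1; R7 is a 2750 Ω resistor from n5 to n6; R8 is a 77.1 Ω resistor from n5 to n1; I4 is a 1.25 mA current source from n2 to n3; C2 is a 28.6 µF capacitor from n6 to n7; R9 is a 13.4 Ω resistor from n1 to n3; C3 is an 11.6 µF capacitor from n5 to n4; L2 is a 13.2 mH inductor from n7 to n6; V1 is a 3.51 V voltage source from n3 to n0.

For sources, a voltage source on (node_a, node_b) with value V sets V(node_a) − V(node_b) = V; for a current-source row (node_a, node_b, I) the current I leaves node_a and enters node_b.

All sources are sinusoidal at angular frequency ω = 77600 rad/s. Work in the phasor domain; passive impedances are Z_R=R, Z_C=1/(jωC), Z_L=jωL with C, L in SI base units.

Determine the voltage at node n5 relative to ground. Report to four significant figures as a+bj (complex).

Apply KCL at each of the 7 non-ground nodes and solve the resulting linear system.
Node n1: branches {R2, C1, R4, R5, L1, R8, R9} → V_1 = 1.797-0.004981j
Node n2: branches {C1, R6, L1, I4} → V_2 = 1.790+0.1179j
Node n3: branches {I1, R2, I4, R9, V1} → V_3 = 3.510+0.000j
Node n4: branches {R3, I2, C3} → V_4 = 0.8260+0.005051j
Node n5: branches {R1, R7, R8, C3} → V_5 = 0.8260-0.009815j
Node n6: branches {R1, I3, R7, C2, L2} → V_6 = 2.301-0.01053j
Node n7: branches {R3, R4, I2, C2, L2} → V_7 = 2.301-0.003859j
Source currents: i(V1)=-0.1299-0.0003751j

0.8260-0.009815j V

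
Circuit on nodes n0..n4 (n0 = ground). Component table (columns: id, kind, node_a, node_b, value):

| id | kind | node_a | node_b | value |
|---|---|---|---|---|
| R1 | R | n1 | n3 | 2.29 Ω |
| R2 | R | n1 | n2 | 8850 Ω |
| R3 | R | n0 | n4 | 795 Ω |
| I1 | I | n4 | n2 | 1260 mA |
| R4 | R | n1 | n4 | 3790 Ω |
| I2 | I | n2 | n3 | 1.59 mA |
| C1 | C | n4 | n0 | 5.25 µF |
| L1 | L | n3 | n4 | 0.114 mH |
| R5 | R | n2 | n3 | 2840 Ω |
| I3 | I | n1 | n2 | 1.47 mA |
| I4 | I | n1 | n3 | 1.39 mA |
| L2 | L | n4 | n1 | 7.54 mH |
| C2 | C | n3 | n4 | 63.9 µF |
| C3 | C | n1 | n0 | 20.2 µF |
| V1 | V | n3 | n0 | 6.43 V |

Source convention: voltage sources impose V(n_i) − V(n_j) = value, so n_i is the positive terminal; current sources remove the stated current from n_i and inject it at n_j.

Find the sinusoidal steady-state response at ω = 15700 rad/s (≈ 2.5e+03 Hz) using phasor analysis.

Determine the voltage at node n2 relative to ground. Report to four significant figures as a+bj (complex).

2715-0.8378j V

Apply KCL at each of the 4 non-ground nodes and solve the resulting linear system.
Node n1: branches {R1, R2, R4, I3, I4, L2, C3} → V_1 = 4.736-3.448j
Node n2: branches {R2, I1, I2, R5, I3} → V_2 = 2715-0.8378j
Node n3: branches {R1, I2, L1, R5, I4, C2, V1} → V_3 = 6.430+0.000j
Node n4: branches {R3, I1, R4, C1, L1, L2, C2} → V_4 = 5.426+2.500j
Source currents: i(V1)=-0.8944-1.952j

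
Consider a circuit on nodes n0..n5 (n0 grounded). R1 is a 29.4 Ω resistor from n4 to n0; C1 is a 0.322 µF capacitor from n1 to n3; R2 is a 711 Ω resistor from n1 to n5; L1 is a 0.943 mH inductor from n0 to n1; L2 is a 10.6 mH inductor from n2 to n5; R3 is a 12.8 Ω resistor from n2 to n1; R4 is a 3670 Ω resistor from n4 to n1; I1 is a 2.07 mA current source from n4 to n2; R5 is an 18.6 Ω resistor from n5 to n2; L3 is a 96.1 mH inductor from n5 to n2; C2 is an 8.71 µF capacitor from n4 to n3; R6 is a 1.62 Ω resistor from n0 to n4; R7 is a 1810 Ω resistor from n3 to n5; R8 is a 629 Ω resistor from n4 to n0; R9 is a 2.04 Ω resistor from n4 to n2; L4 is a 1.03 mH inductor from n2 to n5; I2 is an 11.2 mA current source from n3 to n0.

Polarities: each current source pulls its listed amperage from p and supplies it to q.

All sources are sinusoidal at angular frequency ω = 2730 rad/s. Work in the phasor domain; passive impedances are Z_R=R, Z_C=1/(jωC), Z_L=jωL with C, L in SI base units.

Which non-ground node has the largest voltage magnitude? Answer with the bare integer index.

Apply KCL at each of the 5 non-ground nodes and solve the resulting linear system.
Node n1: branches {C1, R2, L1, R3, R4} → V_1 = -0.0005005-0.002931j
Node n2: branches {L2, R3, I1, R5, L3, R9, L4} → V_2 = -0.009709-0.0002257j
Node n3: branches {C1, C2, R7, I2} → V_3 = -0.02504+0.4535j
Node n4: branches {R1, R4, I1, C2, R6, R8, R9} → V_4 = -0.01541-0.0002978j
Node n5: branches {R2, L2, R5, L3, R7, L4} → V_5 = -0.01032-0.0001277j

3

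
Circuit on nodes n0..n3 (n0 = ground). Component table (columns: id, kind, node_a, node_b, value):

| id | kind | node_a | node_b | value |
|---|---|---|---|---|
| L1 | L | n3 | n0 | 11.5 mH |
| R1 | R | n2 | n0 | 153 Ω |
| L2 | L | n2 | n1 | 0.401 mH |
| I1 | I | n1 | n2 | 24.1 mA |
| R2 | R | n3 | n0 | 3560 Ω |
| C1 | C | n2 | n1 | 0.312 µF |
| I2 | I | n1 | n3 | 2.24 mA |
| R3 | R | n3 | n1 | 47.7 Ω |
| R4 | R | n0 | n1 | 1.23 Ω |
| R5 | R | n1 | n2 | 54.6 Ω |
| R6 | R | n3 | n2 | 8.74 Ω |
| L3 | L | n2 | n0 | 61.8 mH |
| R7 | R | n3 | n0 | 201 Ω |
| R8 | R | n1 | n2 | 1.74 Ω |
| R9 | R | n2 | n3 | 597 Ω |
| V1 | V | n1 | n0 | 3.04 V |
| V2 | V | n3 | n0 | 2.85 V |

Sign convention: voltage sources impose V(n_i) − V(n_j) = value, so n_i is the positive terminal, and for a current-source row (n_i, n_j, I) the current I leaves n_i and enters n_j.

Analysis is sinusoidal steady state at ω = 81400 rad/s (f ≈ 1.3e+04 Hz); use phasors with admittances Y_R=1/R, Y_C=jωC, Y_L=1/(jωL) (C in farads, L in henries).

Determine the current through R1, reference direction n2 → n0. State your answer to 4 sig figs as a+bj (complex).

0.01971+4.282e-06j A

MNA unknowns: 3 node voltages V₁..V_3 plus 2 source currents (V1, V2)
L1: Y=0.000-0.001068j on G[3,0]
R1: Y=0.006536+0.000j on G[2,0]
L2: Y=0.000-0.03064j on G[2,1]
I1: z[1]−=0.0241, z[2]+=0.0241
R2: Y=0.0002809+0.000j on G[3,0]
C1: Y=0.000+0.02540j on G[2,1]
I2: z[1]−=0.00224, z[3]+=0.00224
R3: Y=0.02096+0.000j on G[3,1]
R4: Y=0.8130+0.000j on G[0,1]
R5: Y=0.01832+0.000j on G[1,2]
R6: Y=0.1144+0.000j on G[3,2]
L3: Y=0.000-0.0001988j on G[2,0]
R7: Y=0.004975+0.000j on G[3,0]
R8: Y=0.5747+0.000j on G[1,2]
R9: Y=0.001675+0.000j on G[2,3]
V1: row V1−V0=3.04, i_V1 at 1,0
V2: row V3−V0=2.85, i_V2 at 3,0
solve → V1=3.040+0.000j, V2=3.015+0.0006551j, V3=2.850+0.000j
aux → i_V1=-2.517+0.0005190j, i_V2=0.01041+0.003121j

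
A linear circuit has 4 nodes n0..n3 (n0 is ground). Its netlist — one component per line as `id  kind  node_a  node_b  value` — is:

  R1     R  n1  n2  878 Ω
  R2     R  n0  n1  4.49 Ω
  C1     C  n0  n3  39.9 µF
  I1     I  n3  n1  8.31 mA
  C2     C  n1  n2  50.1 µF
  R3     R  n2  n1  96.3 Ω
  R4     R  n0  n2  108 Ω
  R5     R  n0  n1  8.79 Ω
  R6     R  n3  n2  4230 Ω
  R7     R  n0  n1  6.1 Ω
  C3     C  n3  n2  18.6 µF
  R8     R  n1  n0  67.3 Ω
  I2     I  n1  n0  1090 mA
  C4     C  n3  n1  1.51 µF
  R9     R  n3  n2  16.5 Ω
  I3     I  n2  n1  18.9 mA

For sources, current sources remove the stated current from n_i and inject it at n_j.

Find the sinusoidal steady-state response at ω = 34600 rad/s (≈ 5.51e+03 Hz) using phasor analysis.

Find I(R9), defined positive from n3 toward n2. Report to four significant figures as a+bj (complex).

Element admittances at ω=34600 rad/s:
  Y(R1) = 0.001139+0.000j S between n1,n2
  Y(R2) = 0.2227+0.000j S between n0,n1
  Y(C1) = 0.000+1.381j S between n0,n3
  I1: injects 0.00831 A into n1 (from n3)
  Y(C2) = 0.000+1.733j S between n1,n2
  Y(R3) = 0.01038+0.000j S between n2,n1
  Y(R4) = 0.009259+0.000j S between n0,n2
  Y(R5) = 0.1138+0.000j S between n0,n1
  Y(R6) = 0.0002364+0.000j S between n3,n2
  Y(R7) = 0.1639+0.000j S between n0,n1
  Y(C3) = 0.000+0.6436j S between n3,n2
  Y(R8) = 0.01486+0.000j S between n1,n0
  I2: injects 1.09 A into n0 (from n1)
  Y(C4) = 0.000+0.05225j S between n3,n1
  Y(R9) = 0.06061+0.000j S between n3,n2
  I3: injects 0.0189 A into n1 (from n2)
Assemble and solve the 3×3 MNA system:
  V(n1)=-1.341+0.9438j  V(n2)=-1.088+0.7509j  V(n3)=-0.3573+0.2819j

0.04430-0.02842j A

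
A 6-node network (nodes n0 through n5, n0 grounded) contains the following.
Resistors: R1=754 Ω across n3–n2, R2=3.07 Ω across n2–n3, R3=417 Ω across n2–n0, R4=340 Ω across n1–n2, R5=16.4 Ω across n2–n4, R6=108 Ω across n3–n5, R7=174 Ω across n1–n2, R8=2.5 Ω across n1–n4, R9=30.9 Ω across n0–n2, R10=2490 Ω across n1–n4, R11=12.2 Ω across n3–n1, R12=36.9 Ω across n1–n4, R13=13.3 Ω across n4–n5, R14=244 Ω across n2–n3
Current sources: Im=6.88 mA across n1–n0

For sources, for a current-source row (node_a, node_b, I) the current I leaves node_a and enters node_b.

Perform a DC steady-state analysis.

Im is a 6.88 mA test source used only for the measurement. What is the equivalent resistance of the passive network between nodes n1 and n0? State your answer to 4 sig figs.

Element admittances at DC:
  Y(R1) = 0.001326 S between n3,n2
  Y(R2) = 0.3257 S between n2,n3
  Y(R3) = 0.002398 S between n2,n0
  Y(R4) = 0.002941 S between n1,n2
  Y(R5) = 0.06098 S between n2,n4
  Y(R6) = 0.009259 S between n3,n5
  Y(R7) = 0.005747 S between n1,n2
  Y(R8) = 0.4000 S between n1,n4
  Y(R9) = 0.03236 S between n0,n2
  Y(R10) = 0.0004016 S between n1,n4
  Y(R11) = 0.08197 S between n3,n1
  Y(R12) = 0.02710 S between n1,n4
  Y(R13) = 0.07519 S between n4,n5
  Y(R14) = 0.004098 S between n2,n3
  Im: injects 0.00688 A into n0 (from n1)
Assemble and solve the 5×5 MNA system:
  V(n1)=-0.2503  V(n2)=-0.1979  V(n3)=-0.2090  V(n4)=-0.2432  V(n5)=-0.2394

R_eq = 36.38 Ω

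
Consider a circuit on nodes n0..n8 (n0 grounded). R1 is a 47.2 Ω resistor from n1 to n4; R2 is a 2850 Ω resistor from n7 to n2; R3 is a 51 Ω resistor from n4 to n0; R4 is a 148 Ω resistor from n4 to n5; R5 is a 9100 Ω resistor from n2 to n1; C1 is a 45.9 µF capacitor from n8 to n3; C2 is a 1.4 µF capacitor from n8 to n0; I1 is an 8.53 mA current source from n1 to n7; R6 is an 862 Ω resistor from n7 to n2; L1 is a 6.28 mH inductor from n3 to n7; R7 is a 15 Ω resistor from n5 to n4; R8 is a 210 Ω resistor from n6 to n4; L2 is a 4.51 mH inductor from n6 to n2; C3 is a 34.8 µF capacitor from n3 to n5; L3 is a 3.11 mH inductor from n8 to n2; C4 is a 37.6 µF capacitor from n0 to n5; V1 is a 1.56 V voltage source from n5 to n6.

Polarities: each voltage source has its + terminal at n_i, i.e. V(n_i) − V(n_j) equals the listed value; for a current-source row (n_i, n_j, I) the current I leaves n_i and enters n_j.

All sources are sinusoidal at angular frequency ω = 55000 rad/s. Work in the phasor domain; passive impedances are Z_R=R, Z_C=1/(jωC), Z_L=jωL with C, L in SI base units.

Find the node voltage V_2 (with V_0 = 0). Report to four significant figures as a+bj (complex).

Element admittances at ω=55000 rad/s:
  Y(R1) = 0.02119+0.000j S between n1,n4
  Y(R2) = 0.0003509+0.000j S between n7,n2
  Y(R3) = 0.01961+0.000j S between n4,n0
  Y(R4) = 0.006757+0.000j S between n4,n5
  Y(R5) = 0.0001099+0.000j S between n2,n1
  Y(C1) = 0.000+2.524j S between n8,n3
  Y(C2) = 0.000+0.07700j S between n8,n0
  I1: injects 0.00853 A into n7 (from n1)
  Y(R6) = 0.001160+0.000j S between n7,n2
  Y(L1) = 0.000-0.002895j S between n3,n7
  Y(R7) = 0.06667+0.000j S between n5,n4
  Y(R8) = 0.004762+0.000j S between n6,n4
  Y(L2) = 0.000-0.004031j S between n6,n2
  Y(C3) = 0.000+1.914j S between n3,n5
  Y(L3) = 0.000-0.005846j S between n8,n2
  Y(C4) = 0.000+2.068j S between n0,n5
  V1: constraint V(n5)−V(n6) = 1.56
Assemble and solve the 9×9 MNA system:
  V(n1)=-0.5680+0.0006545j  V(n2)=-0.8961+0.2750j  V(n3)=0.001147-0.005019j  V(n4)=-0.1636-0.0007685j  V(n5)=-0.0001094-0.001347j  V(n6)=-1.560-0.001347j  V(n7)=0.9027+2.002j  V(n8)=0.003134-0.005501j
  i(V1)=-0.007764+0.002674j

-0.8961+0.2750j V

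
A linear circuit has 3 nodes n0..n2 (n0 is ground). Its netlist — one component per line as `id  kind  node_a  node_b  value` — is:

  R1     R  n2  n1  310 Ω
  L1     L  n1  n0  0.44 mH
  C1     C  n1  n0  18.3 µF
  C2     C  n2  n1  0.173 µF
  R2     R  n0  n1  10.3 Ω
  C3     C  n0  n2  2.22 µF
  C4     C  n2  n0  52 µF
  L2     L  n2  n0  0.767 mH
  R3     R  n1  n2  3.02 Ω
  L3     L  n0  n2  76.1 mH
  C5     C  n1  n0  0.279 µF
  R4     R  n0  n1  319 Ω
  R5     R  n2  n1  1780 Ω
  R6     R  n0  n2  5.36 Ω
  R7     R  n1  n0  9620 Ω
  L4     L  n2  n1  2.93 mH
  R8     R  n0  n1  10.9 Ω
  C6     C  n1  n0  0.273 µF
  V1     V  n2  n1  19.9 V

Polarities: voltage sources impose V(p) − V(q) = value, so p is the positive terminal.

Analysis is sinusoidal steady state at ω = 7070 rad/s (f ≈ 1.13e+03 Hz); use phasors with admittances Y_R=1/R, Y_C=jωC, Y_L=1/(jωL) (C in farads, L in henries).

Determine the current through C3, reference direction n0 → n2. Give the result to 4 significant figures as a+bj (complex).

Apply KCL at each of the 2 non-ground nodes and solve the resulting linear system.
Node n1: branches {R1, L1, C1, C2, R2, R3, C5, R4, R5, R7, L4, R8, C6, V1} → V_1 = -10.04-10.12j
Node n2: branches {R1, C2, C3, C4, L2, R3, L3, R5, R6, L4, V1} → V_2 = 9.857-10.12j
Source currents: i(V1)=-10.50+0.8822j

-0.1589-0.1547j A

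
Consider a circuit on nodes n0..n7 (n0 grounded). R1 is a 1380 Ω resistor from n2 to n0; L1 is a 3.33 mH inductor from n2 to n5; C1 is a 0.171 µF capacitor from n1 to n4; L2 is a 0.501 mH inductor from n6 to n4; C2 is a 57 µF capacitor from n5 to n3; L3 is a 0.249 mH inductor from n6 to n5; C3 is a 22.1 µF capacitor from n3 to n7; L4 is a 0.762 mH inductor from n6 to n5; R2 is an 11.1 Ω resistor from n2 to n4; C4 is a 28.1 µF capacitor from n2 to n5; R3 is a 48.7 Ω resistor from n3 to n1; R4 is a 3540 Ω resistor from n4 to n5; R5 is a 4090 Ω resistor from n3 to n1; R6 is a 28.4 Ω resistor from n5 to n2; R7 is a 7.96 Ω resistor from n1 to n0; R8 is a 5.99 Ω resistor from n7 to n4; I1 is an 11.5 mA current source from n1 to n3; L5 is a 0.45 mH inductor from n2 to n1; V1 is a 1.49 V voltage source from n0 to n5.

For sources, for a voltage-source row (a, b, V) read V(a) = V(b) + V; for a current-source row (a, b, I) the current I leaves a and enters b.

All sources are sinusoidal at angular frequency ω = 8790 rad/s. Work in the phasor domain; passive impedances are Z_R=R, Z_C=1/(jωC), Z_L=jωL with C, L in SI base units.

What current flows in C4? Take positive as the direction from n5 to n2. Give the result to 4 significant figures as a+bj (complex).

Element admittances at ω=8790 rad/s:
  Y(R1) = 0.0007246+0.000j S between n2,n0
  Y(L1) = 0.000-0.03416j S between n2,n5
  Y(C1) = 0.000+0.001503j S between n1,n4
  Y(L2) = 0.000-0.2271j S between n6,n4
  Y(C2) = 0.000+0.5010j S between n5,n3
  Y(L3) = 0.000-0.4569j S between n6,n5
  Y(C3) = 0.000+0.1943j S between n3,n7
  Y(L4) = 0.000-0.1493j S between n6,n5
  Y(R2) = 0.09009+0.000j S between n2,n4
  Y(C4) = 0.000+0.2470j S between n2,n5
  Y(R3) = 0.02053+0.000j S between n3,n1
  Y(R4) = 0.0002825+0.000j S between n4,n5
  Y(R5) = 0.0002445+0.000j S between n3,n1
  Y(R6) = 0.03521+0.000j S between n5,n2
  Y(R7) = 0.1256+0.000j S between n1,n0
  Y(R8) = 0.1669+0.000j S between n7,n4
  I1: injects 0.0115 A into n3 (from n1)
  Y(L5) = 0.000-0.2528j S between n2,n1
  V1: constraint V(n0)−V(n5) = 1.49
Assemble and solve the 8×8 MNA system:
  V(n1)=-1.218-0.05377j  V(n2)=-1.195-0.5944j  V(n3)=-1.464-0.09978j  V(n4)=-1.203-0.1999j  V(n5)=-1.490+0.000j  V(n6)=-1.412-0.05448j  V(n7)=-1.403-0.2716j
  i(V1)=-0.1539-0.007186j

-0.1468-0.07279j A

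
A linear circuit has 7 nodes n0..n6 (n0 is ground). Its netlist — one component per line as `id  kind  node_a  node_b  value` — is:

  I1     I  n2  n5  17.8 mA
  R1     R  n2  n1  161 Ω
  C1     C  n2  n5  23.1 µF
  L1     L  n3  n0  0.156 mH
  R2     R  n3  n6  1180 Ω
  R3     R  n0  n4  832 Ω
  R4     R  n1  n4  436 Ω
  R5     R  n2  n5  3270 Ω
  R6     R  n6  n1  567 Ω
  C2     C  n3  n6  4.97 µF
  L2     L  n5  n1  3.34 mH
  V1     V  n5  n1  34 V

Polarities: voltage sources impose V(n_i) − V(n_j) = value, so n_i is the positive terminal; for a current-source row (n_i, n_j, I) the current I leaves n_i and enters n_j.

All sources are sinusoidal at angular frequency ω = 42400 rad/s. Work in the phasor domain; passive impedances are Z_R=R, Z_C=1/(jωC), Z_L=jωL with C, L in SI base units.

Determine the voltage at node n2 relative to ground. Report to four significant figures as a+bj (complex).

Apply KCL at each of the 6 non-ground nodes and solve the resulting linear system.
Node n1: branches {R1, R4, R6, L2, V1} → V_1 = 0.000+0.000j
Node n2: branches {I1, R1, C1, R5} → V_2 = 34.00+0.2338j
Node n3: branches {L1, R2, C2} → V_3 = 0.000+0.000j
Node n4: branches {R3, R4} → V_4 = 0.000+0.000j
Node n5: branches {I1, C1, R5, L2, V1} → V_5 = 34.00+0.000j
Node n6: branches {R2, R6, C2} → V_6 = 0.000+0.000j
Source currents: i(V1)=-0.2112+0.2386j

34.00+0.2338j V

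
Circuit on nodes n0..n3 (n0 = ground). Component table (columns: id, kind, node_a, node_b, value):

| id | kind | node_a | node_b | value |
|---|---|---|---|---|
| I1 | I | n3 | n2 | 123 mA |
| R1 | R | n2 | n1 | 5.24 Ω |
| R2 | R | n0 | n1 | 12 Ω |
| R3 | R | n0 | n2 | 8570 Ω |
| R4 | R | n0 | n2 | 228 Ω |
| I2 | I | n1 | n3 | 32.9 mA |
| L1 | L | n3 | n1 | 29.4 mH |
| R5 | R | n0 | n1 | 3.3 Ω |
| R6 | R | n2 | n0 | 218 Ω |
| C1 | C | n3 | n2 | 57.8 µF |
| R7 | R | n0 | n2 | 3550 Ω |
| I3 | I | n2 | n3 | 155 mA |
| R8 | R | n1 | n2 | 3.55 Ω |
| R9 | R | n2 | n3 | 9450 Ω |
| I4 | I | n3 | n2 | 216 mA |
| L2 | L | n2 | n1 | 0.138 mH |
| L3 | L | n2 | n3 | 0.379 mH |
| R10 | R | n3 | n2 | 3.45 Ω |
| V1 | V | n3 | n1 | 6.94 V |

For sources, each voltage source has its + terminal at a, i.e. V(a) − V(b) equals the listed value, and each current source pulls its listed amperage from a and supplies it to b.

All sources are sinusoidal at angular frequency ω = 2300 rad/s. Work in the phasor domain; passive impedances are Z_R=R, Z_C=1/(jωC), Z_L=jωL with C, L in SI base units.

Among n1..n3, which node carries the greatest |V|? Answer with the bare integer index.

Element admittances at ω=2300 rad/s:
  I1: injects 0.123 A into n2 (from n3)
  Y(R1) = 0.1908+0.000j S between n2,n1
  Y(R2) = 0.08333+0.000j S between n0,n1
  Y(R3) = 0.0001167+0.000j S between n0,n2
  Y(R4) = 0.004386+0.000j S between n0,n2
  I2: injects 0.0329 A into n3 (from n1)
  Y(L1) = 0.000-0.01479j S between n3,n1
  Y(R5) = 0.3030+0.000j S between n0,n1
  Y(R6) = 0.004587+0.000j S between n2,n0
  Y(C1) = 0.000+0.1329j S between n3,n2
  Y(R7) = 0.0002817+0.000j S between n0,n2
  I3: injects 0.155 A into n3 (from n2)
  Y(R8) = 0.2817+0.000j S between n1,n2
  Y(R9) = 0.0001058+0.000j S between n2,n3
  I4: injects 0.216 A into n2 (from n3)
  Y(L2) = 0.000-3.151j S between n2,n1
  Y(L3) = 0.000-1.147j S between n2,n3
  Y(R10) = 0.2899+0.000j S between n3,n2
  V1: constraint V(n3)−V(n1) = 6.94
Assemble and solve the 4×4 MNA system:
  V(n1)=-0.04093-0.004905j  V(n2)=1.688+0.2022j  V(n3)=6.899-0.004905j
  i(V1)=-1.452+5.448j

3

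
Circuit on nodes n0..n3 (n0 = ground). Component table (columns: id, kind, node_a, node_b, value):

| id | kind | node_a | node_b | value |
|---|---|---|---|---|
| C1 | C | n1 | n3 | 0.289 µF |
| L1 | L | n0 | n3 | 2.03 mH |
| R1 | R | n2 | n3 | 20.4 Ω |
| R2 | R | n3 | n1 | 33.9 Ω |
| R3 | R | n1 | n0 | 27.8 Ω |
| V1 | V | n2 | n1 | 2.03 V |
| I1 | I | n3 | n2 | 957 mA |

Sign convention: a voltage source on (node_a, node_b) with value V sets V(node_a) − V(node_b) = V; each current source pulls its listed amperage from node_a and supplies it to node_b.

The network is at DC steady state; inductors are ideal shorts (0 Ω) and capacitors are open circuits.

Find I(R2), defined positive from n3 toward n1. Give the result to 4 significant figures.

Apply KCL at each of the 3 non-ground nodes and solve the resulting linear system.
Node n1: branches {C1, R2, R3, V1} → V_1 = 7.490
Node n2: branches {R1, V1, I1} → V_2 = 9.520
Node n3: branches {C1, L1, R1, R2, I1} → V_3 = 0.000
Source currents: i(L1)=0.2694, i(V1)=0.4903

-0.2209 A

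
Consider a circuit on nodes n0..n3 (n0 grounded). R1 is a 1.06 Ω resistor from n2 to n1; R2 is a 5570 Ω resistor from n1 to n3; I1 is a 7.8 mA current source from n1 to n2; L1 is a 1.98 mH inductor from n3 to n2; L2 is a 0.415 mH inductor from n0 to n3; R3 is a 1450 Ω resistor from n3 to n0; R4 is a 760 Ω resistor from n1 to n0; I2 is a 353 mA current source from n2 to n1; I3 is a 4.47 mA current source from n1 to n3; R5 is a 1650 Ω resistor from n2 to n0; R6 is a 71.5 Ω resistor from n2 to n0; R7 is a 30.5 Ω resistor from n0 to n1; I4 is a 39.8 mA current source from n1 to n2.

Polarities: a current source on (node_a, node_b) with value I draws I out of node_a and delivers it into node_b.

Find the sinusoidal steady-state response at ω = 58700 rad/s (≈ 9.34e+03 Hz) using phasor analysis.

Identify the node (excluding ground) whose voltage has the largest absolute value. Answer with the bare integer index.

MNA unknowns: 3 node voltages V₁..V_3
R1: Y=0.9434+0.000j on G[2,1]
R2: Y=0.0001795+0.000j on G[1,3]
I1: z[1]−=0.0078, z[2]+=0.0078
L1: Y=0.000-0.008604j on G[3,2]
L2: Y=0.000-0.04105j on G[0,3]
R3: Y=0.0006897+0.000j on G[3,0]
R4: Y=0.001316+0.000j on G[1,0]
I2: z[2]−=0.353, z[1]+=0.353
I3: z[1]−=0.00447, z[3]+=0.00447
R5: Y=0.0006061+0.000j on G[2,0]
R6: Y=0.01399+0.000j on G[2,0]
R7: Y=0.03279+0.000j on G[0,1]
I4: z[1]−=0.0398, z[2]+=0.0398
solve → V1=0.02568-0.04207j, V2=-0.2924-0.04361j, V3=-0.04905+0.08342j

2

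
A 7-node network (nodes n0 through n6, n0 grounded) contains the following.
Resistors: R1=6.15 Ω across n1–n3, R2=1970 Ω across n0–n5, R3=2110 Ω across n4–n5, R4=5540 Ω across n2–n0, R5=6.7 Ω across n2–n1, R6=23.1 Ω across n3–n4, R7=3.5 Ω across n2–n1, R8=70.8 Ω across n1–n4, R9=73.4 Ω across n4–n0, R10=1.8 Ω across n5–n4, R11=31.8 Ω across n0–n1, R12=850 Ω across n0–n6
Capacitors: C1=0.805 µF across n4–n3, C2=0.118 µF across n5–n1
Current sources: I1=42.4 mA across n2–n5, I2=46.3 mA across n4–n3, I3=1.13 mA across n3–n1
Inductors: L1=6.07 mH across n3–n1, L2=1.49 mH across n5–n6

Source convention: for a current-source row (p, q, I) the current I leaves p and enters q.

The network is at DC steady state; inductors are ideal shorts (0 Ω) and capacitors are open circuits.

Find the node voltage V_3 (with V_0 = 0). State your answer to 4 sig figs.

0.01687 V

MNA unknowns: 6 node voltages V₁..V_6 plus 2 source currents (L1, L2)
R1: Y=0.1626 on G[1,3]
R2: Y=0.0005076 on G[0,5]
R3: Y=0.0004739 on G[4,5]
C1: Y=0.000 on G[4,3]
R4: Y=0.0001805 on G[2,0]
I1: z[2]−=0.0424, z[5]+=0.0424
R5: Y=0.1493 on G[2,1]
R6: Y=0.04329 on G[3,4]
R7: Y=0.2857 on G[2,1]
R8: Y=0.01412 on G[1,4]
R9: Y=0.01362 on G[4,0]
R10: Y=0.5556 on G[5,4]
R11: Y=0.03145 on G[0,1]
L1: row V3−V1=0, i_L1 at 3,1
C2: Y=0.000 on G[5,1]
I2: z[4]−=0.0463, z[3]+=0.0463
R12: Y=0.001176 on G[0,6]
L2: row V5−V6=0, i_L2 at 5,6
I3: z[3]−=0.00113, z[1]+=0.00113
solve → V1=0.01687, V2=-0.08058, V3=0.01687, V4=-0.04208, V5=0.03408, V6=0.03408
aux → i_L1=0.04262, i_L2=4.009e-05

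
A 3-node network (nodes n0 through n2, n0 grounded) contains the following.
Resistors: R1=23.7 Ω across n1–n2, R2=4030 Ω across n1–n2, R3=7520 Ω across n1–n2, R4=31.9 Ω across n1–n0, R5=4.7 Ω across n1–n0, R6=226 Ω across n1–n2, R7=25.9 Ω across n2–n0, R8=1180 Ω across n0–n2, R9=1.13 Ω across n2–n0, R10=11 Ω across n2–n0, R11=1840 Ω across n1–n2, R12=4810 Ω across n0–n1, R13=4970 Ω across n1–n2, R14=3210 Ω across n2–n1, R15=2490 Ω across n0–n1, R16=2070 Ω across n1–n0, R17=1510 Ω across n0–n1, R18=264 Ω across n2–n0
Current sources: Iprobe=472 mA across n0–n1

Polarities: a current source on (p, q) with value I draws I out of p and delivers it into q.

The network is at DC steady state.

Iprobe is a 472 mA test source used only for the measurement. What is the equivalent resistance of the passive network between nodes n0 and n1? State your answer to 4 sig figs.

Element admittances at DC:
  Y(R1) = 0.04219 S between n1,n2
  Y(R2) = 0.0002481 S between n1,n2
  Y(R3) = 0.0001330 S between n1,n2
  Y(R4) = 0.03135 S between n1,n0
  Y(R5) = 0.2128 S between n1,n0
  Y(R6) = 0.004425 S between n1,n2
  Y(R7) = 0.03861 S between n2,n0
  Y(R8) = 0.0008475 S between n0,n2
  Y(R9) = 0.8850 S between n2,n0
  Y(R10) = 0.09091 S between n2,n0
  Y(R11) = 0.0005435 S between n1,n2
  Y(R12) = 0.0002079 S between n0,n1
  Y(R13) = 0.0002012 S between n1,n2
  Y(R14) = 0.0003115 S between n2,n1
  Y(R15) = 0.0004016 S between n0,n1
  Y(R16) = 0.0004831 S between n1,n0
  Y(R17) = 0.0006623 S between n0,n1
  Y(R18) = 0.003788 S between n2,n0
  Iprobe: injects 0.472 A into n1 (from n0)
Assemble and solve the 2×2 MNA system:
  V(n1)=1.618  V(n2)=0.07285

R_eq = 3.427 Ω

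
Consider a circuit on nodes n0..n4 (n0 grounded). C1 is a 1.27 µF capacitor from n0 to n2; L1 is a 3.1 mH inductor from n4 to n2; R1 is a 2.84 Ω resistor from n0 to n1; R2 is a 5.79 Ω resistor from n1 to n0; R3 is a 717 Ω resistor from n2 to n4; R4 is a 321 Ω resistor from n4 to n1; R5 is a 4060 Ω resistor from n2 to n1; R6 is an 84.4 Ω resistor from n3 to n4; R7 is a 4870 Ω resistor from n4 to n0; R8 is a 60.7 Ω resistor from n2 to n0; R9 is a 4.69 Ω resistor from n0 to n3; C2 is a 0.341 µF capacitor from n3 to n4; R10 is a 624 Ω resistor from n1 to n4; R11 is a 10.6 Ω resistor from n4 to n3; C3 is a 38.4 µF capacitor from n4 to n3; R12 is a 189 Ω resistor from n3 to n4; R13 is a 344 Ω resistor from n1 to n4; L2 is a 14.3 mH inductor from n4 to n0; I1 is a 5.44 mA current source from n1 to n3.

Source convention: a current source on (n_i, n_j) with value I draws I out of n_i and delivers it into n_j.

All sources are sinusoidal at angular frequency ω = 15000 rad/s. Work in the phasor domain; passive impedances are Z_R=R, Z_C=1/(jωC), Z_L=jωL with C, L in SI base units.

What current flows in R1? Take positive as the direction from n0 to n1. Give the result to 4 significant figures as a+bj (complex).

Element admittances at ω=15000 rad/s:
  Y(C1) = 0.000+0.01905j S between n0,n2
  Y(L1) = 0.000-0.02151j S between n4,n2
  Y(R1) = 0.3521+0.000j S between n0,n1
  Y(R2) = 0.1727+0.000j S between n1,n0
  Y(R3) = 0.001395+0.000j S between n2,n4
  Y(R4) = 0.003115+0.000j S between n4,n1
  Y(R5) = 0.0002463+0.000j S between n2,n1
  Y(R6) = 0.01185+0.000j S between n3,n4
  Y(R7) = 0.0002053+0.000j S between n4,n0
  Y(R8) = 0.01647+0.000j S between n2,n0
  Y(R9) = 0.2132+0.000j S between n0,n3
  Y(C2) = 0.000+0.005115j S between n3,n4
  Y(R10) = 0.001603+0.000j S between n1,n4
  Y(R11) = 0.09434+0.000j S between n4,n3
  Y(C3) = 0.000+0.5760j S between n4,n3
  Y(R12) = 0.005291+0.000j S between n3,n4
  Y(R13) = 0.002907+0.000j S between n1,n4
  Y(L2) = 0.000-0.004662j S between n4,n0
  I1: injects 0.00544 A into n3 (from n1)
Assemble and solve the 4×4 MNA system:
  V(n1)=-0.009898+3.256e-05j  V(n2)=0.008475-0.02438j  V(n3)=0.02144+0.001518j  V(n4)=0.02170+0.003062j

0.003485-1.146e-05j A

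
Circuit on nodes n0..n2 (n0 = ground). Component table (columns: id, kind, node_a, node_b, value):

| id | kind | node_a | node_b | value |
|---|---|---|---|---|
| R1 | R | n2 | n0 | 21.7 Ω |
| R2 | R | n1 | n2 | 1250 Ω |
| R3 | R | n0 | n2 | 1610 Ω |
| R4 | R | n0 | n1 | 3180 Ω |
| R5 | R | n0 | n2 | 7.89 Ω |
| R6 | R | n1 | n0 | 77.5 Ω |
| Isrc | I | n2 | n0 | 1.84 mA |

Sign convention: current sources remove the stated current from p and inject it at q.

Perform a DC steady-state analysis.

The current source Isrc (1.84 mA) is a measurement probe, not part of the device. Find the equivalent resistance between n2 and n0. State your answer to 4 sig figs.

Element admittances at DC:
  Y(R1) = 0.04608 S between n2,n0
  Y(R2) = 0.0008000 S between n1,n2
  Y(R3) = 0.0006211 S between n0,n2
  Y(R4) = 0.0003145 S between n0,n1
  Y(R5) = 0.1267 S between n0,n2
  Y(R6) = 0.01290 S between n1,n0
  Isrc: injects 0.00184 A into n0 (from n2)
Assemble and solve the 2×2 MNA system:
  V(n1)=-0.0006028  V(n2)=-0.01056

R_eq = 5.740 Ω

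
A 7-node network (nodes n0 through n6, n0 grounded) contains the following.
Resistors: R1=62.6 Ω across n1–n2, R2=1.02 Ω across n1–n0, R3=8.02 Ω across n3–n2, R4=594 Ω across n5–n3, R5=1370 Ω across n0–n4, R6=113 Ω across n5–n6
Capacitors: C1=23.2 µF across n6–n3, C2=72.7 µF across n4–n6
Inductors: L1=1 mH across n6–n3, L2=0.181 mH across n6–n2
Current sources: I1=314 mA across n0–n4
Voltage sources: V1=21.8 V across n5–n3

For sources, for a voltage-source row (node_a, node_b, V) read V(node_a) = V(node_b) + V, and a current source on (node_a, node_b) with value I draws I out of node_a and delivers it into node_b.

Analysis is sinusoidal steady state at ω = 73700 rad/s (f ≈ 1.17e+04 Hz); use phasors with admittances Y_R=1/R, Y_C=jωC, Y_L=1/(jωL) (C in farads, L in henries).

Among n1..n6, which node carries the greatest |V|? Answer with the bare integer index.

Element admittances at ω=73700 rad/s:
  Y(R1) = 0.01597+0.000j S between n1,n2
  Y(R2) = 0.9804+0.000j S between n1,n0
  Y(C1) = 0.000+1.710j S between n6,n3
  Y(R3) = 0.1247+0.000j S between n3,n2
  Y(R4) = 0.001684+0.000j S between n5,n3
  Y(R5) = 0.0007299+0.000j S between n0,n4
  Y(L1) = 0.000-0.01357j S between n6,n3
  I1: injects 0.314 A into n4 (from n0)
  Y(C2) = 0.000+5.358j S between n4,n6
  Y(R6) = 0.008850+0.000j S between n5,n6
  Y(L2) = 0.000-0.07496j S between n6,n2
  V1: constraint V(n5)−V(n3) = 21.8
Assemble and solve the 7×7 MNA system:
  V(n1)=0.3047-0.0006075j  V(n2)=19.00-0.03789j  V(n3)=20.85+1.121j  V(n4)=20.94+0.8159j  V(n5)=42.65+1.121j  V(n6)=20.94+0.8717j
  i(V1)=-0.2289-0.002205j

5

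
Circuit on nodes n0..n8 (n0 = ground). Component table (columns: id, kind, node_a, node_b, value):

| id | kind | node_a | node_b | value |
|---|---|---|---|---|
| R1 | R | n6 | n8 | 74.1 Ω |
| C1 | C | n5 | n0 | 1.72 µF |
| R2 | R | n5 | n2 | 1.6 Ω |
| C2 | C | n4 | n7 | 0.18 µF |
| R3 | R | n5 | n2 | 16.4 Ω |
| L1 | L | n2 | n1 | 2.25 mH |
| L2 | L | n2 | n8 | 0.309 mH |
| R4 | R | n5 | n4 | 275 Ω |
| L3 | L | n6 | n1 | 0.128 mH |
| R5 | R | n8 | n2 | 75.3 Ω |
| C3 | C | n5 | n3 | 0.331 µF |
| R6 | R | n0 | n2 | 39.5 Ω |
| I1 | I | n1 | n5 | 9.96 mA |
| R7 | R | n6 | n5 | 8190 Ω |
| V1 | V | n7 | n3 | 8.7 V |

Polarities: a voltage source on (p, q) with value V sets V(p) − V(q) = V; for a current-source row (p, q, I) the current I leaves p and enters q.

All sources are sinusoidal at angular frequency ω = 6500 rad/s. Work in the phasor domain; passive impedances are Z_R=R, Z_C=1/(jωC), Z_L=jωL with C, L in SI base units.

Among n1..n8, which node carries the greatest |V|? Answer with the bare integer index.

7

Element admittances at ω=6500 rad/s:
  Y(R1) = 0.01350+0.000j S between n6,n8
  Y(C1) = 0.000+0.01118j S between n5,n0
  Y(R2) = 0.6250+0.000j S between n5,n2
  Y(C2) = 0.000+0.001170j S between n4,n7
  Y(R3) = 0.06098+0.000j S between n5,n2
  Y(L1) = 0.000-0.06838j S between n2,n1
  Y(L2) = 0.000-0.4979j S between n2,n8
  Y(R4) = 0.003636+0.000j S between n5,n4
  Y(L3) = 0.000-1.202j S between n6,n1
  Y(R5) = 0.01328+0.000j S between n8,n2
  Y(C3) = 0.000+0.002151j S between n5,n3
  Y(R6) = 0.02532+0.000j S between n0,n2
  I1: injects 0.00996 A into n5 (from n1)
  Y(R7) = 0.0001221+0.000j S between n6,n5
  V1: constraint V(n7)−V(n3) = 8.7
Assemble and solve the 9×9 MNA system:
  V(n1)=-0.02987-0.1444j  V(n2)=-0.002435-0.005294j  V(n3)=-2.925+0.6066j  V(n4)=0.3742+1.732j  V(n5)=0.01199-0.005514j  V(n6)=-0.03144-0.1441j  V(n7)=5.775+0.6066j  V(n8)=0.001273-0.006279j
  i(V1)=-0.001317-0.006319j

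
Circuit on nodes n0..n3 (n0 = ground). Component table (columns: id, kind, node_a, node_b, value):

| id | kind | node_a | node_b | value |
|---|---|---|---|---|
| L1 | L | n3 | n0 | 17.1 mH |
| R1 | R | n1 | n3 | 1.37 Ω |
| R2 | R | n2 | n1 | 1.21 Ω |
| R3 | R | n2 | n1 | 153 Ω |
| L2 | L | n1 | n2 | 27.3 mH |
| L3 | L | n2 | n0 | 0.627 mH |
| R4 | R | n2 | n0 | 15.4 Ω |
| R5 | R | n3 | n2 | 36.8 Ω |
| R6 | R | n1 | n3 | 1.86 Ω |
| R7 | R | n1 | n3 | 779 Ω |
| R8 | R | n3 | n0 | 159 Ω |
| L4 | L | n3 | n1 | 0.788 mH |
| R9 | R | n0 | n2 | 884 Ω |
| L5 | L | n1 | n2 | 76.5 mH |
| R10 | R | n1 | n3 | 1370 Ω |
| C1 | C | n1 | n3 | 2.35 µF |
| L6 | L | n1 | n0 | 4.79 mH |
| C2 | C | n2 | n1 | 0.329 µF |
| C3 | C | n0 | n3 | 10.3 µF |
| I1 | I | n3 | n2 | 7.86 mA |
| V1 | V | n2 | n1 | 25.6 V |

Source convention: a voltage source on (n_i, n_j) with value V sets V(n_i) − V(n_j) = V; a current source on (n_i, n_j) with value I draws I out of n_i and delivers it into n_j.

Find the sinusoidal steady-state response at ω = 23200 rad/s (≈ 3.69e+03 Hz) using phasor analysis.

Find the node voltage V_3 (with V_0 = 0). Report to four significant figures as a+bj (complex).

Apply KCL at each of the 3 non-ground nodes and solve the resulting linear system.
Node n1: branches {R1, R2, R3, L2, R6, R7, L4, L5, R10, C1, L6, C2, V1} → V_1 = 1.411+12.60j
Node n2: branches {R2, R3, L2, L3, R4, R5, R9, L5, C2, I1, V1} → V_2 = 27.01+12.60j
Node n3: branches {L1, R1, R5, R6, R7, R8, L4, R10, C1, C3, I1} → V_3 = 4.073+11.80j
Source currents: i(V1)=-24.59+0.8623j

4.073+11.80j V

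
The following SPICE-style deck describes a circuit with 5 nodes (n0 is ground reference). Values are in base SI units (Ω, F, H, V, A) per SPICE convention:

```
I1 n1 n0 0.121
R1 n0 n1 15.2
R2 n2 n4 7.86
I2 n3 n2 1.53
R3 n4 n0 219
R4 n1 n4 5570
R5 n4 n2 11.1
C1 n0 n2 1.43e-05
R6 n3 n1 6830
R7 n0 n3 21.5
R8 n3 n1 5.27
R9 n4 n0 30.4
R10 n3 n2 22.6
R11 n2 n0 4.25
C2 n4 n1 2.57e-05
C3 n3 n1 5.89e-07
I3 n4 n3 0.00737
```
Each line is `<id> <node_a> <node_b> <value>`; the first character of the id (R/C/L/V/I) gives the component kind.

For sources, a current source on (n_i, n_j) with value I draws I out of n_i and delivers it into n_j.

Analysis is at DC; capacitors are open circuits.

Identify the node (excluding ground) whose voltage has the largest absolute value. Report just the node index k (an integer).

3

Element admittances at DC:
  I1: injects 0.121 A into n0 (from n1)
  Y(R1) = 0.06579 S between n0,n1
  Y(R2) = 0.1272 S between n2,n4
  I2: injects 1.53 A into n2 (from n3)
  Y(R3) = 0.004566 S between n4,n0
  Y(R4) = 0.0001795 S between n1,n4
  Y(R5) = 0.09009 S between n4,n2
  Y(C1) = 0.000 S between n0,n2
  Y(R6) = 0.0001464 S between n3,n1
  Y(R7) = 0.04651 S between n0,n3
  Y(R8) = 0.1898 S between n3,n1
  Y(R9) = 0.03289 S between n4,n0
  Y(R10) = 0.04425 S between n3,n2
  Y(R11) = 0.2353 S between n2,n0
  Y(C2) = 0.000 S between n4,n1
  Y(C3) = 0.000 S between n3,n1
  I3: injects 0.00737 A into n3 (from n4)
Assemble and solve the 4×4 MNA system:
  V(n1)=-8.235  V(n2)=3.400  V(n3)=-10.46  V(n4)=2.863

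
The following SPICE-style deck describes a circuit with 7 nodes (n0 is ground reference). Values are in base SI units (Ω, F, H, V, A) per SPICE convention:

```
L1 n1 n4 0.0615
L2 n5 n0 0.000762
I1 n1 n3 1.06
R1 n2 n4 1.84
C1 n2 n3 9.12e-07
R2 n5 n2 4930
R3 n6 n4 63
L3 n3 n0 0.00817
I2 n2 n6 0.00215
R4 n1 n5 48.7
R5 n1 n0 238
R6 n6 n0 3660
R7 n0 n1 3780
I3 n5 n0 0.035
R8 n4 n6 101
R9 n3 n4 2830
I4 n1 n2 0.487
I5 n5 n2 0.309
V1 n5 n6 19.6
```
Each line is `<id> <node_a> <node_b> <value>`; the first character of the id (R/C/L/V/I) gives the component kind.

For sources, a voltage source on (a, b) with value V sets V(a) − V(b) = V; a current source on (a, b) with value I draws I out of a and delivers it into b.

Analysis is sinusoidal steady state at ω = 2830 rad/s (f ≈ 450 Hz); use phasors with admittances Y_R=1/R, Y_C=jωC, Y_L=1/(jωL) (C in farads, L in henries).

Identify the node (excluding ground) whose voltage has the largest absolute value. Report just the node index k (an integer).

1

Element admittances at ω=2830 rad/s:
  Y(L1) = 0.000-0.005746j S between n1,n4
  Y(L2) = 0.000-0.4637j S between n5,n0
  I1: injects 1.06 A into n3 (from n1)
  Y(R1) = 0.5435+0.000j S between n2,n4
  Y(C1) = 0.000+0.002581j S between n2,n3
  Y(R2) = 0.0002028+0.000j S between n5,n2
  Y(R3) = 0.01587+0.000j S between n6,n4
  Y(L3) = 0.000-0.04325j S between n3,n0
  I2: injects 0.00215 A into n6 (from n2)
  Y(R4) = 0.02053+0.000j S between n1,n5
  Y(R5) = 0.004202+0.000j S between n1,n0
  Y(R6) = 0.0002732+0.000j S between n6,n0
  Y(R7) = 0.0002646+0.000j S between n0,n1
  I3: injects 0.035 A into n0 (from n5)
  Y(R8) = 0.009901+0.000j S between n4,n6
  Y(R9) = 0.0003534+0.000j S between n3,n4
  I4: injects 0.487 A into n2 (from n1)
  I5: injects 0.309 A into n2 (from n5)
  V1: constraint V(n5)−V(n6) = 19.6
Assemble and solve the 7×7 MNA system:
  V(n1)=-55.96-15.26j  V(n2)=5.071+10.94j  V(n3)=-0.1964+25.40j  V(n4)=3.680+10.97j  V(n5)=-0.1298-1.894j  V(n6)=-19.73-1.894j
  i(V1)=-0.6109-0.3321j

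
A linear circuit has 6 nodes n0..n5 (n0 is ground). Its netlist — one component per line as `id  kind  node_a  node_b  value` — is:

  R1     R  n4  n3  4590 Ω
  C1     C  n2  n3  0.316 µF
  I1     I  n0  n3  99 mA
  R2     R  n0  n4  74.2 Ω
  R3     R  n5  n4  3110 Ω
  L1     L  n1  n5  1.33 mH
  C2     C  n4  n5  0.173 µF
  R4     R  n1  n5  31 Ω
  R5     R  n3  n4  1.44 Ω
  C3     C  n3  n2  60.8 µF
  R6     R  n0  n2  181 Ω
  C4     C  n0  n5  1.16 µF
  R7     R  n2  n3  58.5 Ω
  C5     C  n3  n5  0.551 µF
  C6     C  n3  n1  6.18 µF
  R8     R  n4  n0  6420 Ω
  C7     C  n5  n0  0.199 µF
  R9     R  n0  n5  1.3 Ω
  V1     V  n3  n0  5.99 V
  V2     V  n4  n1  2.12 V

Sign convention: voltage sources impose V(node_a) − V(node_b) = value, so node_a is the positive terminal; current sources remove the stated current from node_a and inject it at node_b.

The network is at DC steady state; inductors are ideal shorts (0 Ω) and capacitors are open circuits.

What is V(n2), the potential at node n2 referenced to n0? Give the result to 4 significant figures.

Apply KCL at each of the 5 non-ground nodes and solve the resulting linear system.
Node n1: branches {L1, R4, C6, V2} → V_1 = 1.800
Node n2: branches {C1, C3, R6, R7} → V_2 = 4.527
Node n3: branches {R1, C1, I1, R5, C3, R7, C5, C6, V1} → V_3 = 5.990
Node n4: branches {R1, R2, R3, C2, R5, R8, V2} → V_4 = 3.920
Node n5: branches {R3, L1, C2, R4, C4, C5, C7, R9} → V_5 = 1.800
Source currents: i(L1)=1.384, i(V1)=-1.364, i(V2)=1.384

4.527 V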